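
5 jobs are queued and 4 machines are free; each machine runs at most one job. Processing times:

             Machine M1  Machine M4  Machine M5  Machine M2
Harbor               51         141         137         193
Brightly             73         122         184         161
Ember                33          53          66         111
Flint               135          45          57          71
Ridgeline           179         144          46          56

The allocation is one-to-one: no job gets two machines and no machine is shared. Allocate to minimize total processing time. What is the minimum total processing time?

Min total: 217 min

This is a one-to-one assignment (minimum-cost bipartite matching).
Optimal: Harbor→Machine M1 (51 min), Ember→Machine M4 (53 min), Flint→Machine M5 (57 min), Ridgeline→Machine M2 (56 min) — total 51+53+57+56 = 217 min.
Min-entry greedy (repeatedly take the single cheapest remaining cell) gives 285 min, worse by 68.
Swapping Ridgeline↔Harbor (Ridgeline→Machine M1 179 min, Harbor→Machine M2 193 min) adds 265.
No other one-to-one assignment undercuts 217 min.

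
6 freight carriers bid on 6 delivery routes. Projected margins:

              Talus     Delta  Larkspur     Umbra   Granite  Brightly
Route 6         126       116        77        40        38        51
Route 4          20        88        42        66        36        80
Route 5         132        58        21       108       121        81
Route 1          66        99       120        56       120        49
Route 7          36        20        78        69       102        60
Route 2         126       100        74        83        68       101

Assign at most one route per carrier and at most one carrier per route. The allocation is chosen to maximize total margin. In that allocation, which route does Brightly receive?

Optimal: Talus→Route 2 ($126k), Delta→Route 6 ($116k), Larkspur→Route 1 ($120k), Umbra→Route 5 ($108k), Granite→Route 7 ($102k), Brightly→Route 4 ($80k) — total 126+116+120+108+102+80 = $652k.
Every other assignment is strictly worse.
Brightly's own top route is Route 2 ($101k), but forcing Brightly→Route 2 and reassigning the rest optimally gives only $645k — worse by 7.

Brightly receives Route 4.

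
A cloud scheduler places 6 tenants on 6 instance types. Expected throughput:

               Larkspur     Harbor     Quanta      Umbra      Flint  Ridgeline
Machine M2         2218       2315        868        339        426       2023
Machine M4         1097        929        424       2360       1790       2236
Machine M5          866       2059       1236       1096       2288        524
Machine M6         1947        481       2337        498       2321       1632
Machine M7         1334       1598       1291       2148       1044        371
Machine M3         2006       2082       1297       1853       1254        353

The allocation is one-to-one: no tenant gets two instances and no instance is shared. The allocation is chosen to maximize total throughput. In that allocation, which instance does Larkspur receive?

Optimal: Larkspur→Machine M3 (2006 ops/s), Harbor→Machine M2 (2315 ops/s), Quanta→Machine M6 (2337 ops/s), Umbra→Machine M7 (2148 ops/s), Flint→Machine M5 (2288 ops/s), Ridgeline→Machine M4 (2236 ops/s) — total 2006+2315+2337+2148+2288+2236 = 13330 ops/s.
Max-entry greedy (repeatedly take the single best remaining cell) gives 11677 ops/s, worse by 1653.
No other one-to-one assignment exceeds 13330 ops/s.
Larkspur's own top instance is Machine M2 (2218 ops/s), but forcing Larkspur→Machine M2 and reassigning the rest optimally gives only 13309 ops/s — worse by 21.

Larkspur receives Machine M3.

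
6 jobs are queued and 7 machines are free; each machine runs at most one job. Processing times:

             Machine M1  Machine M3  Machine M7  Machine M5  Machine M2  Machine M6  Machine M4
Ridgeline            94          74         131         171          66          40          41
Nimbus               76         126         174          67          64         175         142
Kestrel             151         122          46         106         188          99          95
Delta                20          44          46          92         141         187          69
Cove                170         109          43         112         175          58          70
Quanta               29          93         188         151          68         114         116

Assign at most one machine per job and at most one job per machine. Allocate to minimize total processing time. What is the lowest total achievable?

This is a one-to-one assignment (minimum-cost bipartite matching).
Optimal: Ridgeline→Machine M4 (41 min), Nimbus→Machine M2 (64 min), Kestrel→Machine M7 (46 min), Delta→Machine M3 (44 min), Cove→Machine M6 (58 min), Quanta→Machine M1 (29 min) — total 41+64+46+44+58+29 = 282 min.
Next-best assignment: Ridgeline→Machine M4, Nimbus→Machine M5, Kestrel→Machine M7, Delta→Machine M3, Cove→Machine M6, Quanta→Machine M1 = 285 min.
No other one-to-one assignment undercuts 282 min.

Min total: 282 min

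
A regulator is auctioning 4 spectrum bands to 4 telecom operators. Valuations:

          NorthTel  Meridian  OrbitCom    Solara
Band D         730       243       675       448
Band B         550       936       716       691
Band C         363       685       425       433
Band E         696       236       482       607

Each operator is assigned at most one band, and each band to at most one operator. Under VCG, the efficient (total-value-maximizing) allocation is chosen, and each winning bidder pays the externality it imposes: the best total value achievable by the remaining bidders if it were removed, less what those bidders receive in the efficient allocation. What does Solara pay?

Efficient allocation: NorthTel→Band E ($696M), Meridian→Band C ($685M), OrbitCom→Band D ($675M), Solara→Band B ($691M); total welfare W = $2747M.
Solara receives Band B at value $691M, so the others get W − 691 = $2056M.
Without Solara: best allocation of the remaining 3 bidders over all 4 bands is NorthTel→Band E ($696M), Meridian→Band B ($936M), OrbitCom→Band D ($675M), total $2307M.
VCG payment = (others' best without Solara) − (others' welfare with Solara) = 2307 − 2056 = $251M.

Solara pays $251M.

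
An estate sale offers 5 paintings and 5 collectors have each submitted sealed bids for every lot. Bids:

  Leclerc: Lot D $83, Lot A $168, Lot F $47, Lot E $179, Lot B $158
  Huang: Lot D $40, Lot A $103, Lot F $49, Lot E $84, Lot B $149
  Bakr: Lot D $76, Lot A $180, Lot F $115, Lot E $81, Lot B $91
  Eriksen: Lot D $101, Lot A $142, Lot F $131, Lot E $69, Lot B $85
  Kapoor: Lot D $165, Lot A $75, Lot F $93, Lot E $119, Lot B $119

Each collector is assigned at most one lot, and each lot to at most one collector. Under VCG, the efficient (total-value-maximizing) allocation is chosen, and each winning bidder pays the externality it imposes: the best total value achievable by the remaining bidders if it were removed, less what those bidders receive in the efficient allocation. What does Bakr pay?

Efficient allocation: Leclerc→Lot E ($179), Huang→Lot B ($149), Bakr→Lot A ($180), Eriksen→Lot F ($131), Kapoor→Lot D ($165); total welfare W = $804.
Bakr receives Lot A at value $180, so the others get W − 180 = $624.
Without Bakr: best allocation of the remaining 4 bidders over all 5 lots is Leclerc→Lot E ($179), Huang→Lot B ($149), Eriksen→Lot A ($142), Kapoor→Lot D ($165), total $635.
VCG payment = (others' best without Bakr) − (others' welfare with Bakr) = 635 − 624 = $11.

Bakr pays $11.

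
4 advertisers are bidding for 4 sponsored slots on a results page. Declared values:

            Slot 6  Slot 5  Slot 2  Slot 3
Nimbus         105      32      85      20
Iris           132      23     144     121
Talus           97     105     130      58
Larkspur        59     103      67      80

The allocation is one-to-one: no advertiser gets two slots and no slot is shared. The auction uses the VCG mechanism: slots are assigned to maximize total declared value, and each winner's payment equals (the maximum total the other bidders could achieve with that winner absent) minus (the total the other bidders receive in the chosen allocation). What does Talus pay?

Efficient allocation: Nimbus→Slot 6 ($105), Iris→Slot 3 ($121), Talus→Slot 2 ($130), Larkspur→Slot 5 ($103); total welfare W = $459.
Talus receives Slot 2 at value $130, so the others get W − 130 = $329.
Without Talus: best allocation of the remaining 3 bidders over all 4 slots is Nimbus→Slot 6 ($105), Iris→Slot 2 ($144), Larkspur→Slot 5 ($103), total $352.
VCG payment = (others' best without Talus) − (others' welfare with Talus) = 352 − 329 = $23.

Talus pays $23.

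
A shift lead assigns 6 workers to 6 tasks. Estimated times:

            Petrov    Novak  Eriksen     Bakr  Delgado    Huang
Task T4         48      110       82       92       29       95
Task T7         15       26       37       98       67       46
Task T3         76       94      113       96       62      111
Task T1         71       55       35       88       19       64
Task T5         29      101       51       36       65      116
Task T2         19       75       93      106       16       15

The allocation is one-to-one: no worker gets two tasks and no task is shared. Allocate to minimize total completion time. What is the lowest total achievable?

This is the linear assignment problem.
Optimal: Petrov→Task T3 (76 min), Novak→Task T7 (26 min), Eriksen→Task T1 (35 min), Bakr→Task T5 (36 min), Delgado→Task T4 (29 min), Huang→Task T2 (15 min) — total 76+26+35+36+29+15 = 217 min.
Row-greedy (each worker in turn takes its cheapest remaining task) gives 340 min, worse by 123.

Minimum total: 217 min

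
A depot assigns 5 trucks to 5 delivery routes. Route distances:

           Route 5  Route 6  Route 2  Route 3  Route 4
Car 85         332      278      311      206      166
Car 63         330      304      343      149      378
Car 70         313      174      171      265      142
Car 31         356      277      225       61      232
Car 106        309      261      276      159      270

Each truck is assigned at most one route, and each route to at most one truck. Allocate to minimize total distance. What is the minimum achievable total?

Min total: 989 km

Optimal: Car 85→Route 4 (166 km), Car 63→Route 5 (330 km), Car 70→Route 2 (171 km), Car 31→Route 3 (61 km), Car 106→Route 6 (261 km) — total 166+330+171+61+261 = 989 km.
Row-greedy (each truck in turn takes its cheapest remaining route) gives 1072 km, worse by 83.
Next-best assignment: Car 85→Route 4, Car 63→Route 5, Car 70→Route 6, Car 31→Route 3, Car 106→Route 2 = 1007 km.
No other one-to-one assignment undercuts 989 km.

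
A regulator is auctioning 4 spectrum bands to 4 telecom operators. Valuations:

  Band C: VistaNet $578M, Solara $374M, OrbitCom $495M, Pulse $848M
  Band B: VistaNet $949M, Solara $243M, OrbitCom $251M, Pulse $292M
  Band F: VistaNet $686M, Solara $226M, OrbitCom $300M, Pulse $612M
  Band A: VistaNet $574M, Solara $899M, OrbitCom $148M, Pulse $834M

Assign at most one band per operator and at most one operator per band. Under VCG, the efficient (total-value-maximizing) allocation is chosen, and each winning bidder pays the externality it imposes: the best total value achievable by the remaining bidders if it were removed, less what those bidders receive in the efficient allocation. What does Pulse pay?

Pulse pays $195M.

Efficient allocation: VistaNet→Band B ($949M), Solara→Band A ($899M), OrbitCom→Band F ($300M), Pulse→Band C ($848M); total welfare W = $2996M.
Pulse receives Band C at value $848M, so the others get W − 848 = $2148M.
Without Pulse: best allocation of the remaining 3 bidders over all 4 bands is VistaNet→Band B ($949M), Solara→Band A ($899M), OrbitCom→Band C ($495M), total $2343M.
VCG payment = (others' best without Pulse) − (others' welfare with Pulse) = 2343 − 2148 = $195M.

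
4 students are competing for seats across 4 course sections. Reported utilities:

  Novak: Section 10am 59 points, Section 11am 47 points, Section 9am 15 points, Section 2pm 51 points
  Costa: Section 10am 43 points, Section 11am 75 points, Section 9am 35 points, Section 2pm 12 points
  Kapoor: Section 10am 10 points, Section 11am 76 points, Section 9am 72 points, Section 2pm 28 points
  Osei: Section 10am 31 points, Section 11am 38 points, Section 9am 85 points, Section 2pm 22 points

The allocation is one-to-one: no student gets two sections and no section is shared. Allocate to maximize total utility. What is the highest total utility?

This is a one-to-one assignment (maximum-weight bipartite matching).
Optimal: Novak→Section 2pm (51 points), Costa→Section 10am (43 points), Kapoor→Section 11am (76 points), Osei→Section 9am (85 points) — total 51+43+76+85 = 255 points.

Max total: 255 points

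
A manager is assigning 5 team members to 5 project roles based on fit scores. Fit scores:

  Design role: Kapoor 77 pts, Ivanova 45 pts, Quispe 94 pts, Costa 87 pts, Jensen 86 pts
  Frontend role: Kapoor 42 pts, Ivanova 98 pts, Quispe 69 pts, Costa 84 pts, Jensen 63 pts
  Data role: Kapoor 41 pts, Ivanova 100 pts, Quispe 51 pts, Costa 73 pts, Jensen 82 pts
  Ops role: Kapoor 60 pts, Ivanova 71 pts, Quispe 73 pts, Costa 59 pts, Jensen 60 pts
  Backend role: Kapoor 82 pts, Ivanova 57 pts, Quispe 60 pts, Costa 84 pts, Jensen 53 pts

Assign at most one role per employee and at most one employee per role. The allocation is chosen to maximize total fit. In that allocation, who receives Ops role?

Treat this as an assignment problem: match each employee to one role.
Optimal: Kapoor→Backend role (82 pts), Ivanova→Data role (100 pts), Quispe→Ops role (73 pts), Costa→Frontend role (84 pts), Jensen→Design role (86 pts) — total 82+100+73+84+86 = 425 pts.
Row-greedy (each employee in turn takes its best remaining role) gives 420 pts, worse by 5.
No other one-to-one assignment exceeds 425 pts.
Quispe's own top role is Design role (94 pts), but forcing Quispe→Design role and reassigning the rest optimally gives only 420 pts — worse by 5.

Quispe receives Ops role.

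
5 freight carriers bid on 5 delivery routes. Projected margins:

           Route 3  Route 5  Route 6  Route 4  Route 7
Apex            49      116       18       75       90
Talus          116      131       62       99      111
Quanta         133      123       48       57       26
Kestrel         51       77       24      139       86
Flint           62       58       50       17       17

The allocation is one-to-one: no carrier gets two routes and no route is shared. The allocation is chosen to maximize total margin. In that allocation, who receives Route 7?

This is the linear assignment problem.
Optimal: Apex→Route 5 ($116k), Talus→Route 7 ($111k), Quanta→Route 3 ($133k), Kestrel→Route 4 ($139k), Flint→Route 6 ($50k) — total 116+111+133+139+50 = $549k.
Row-greedy (each carrier in turn takes its best remaining route) gives $425k, worse by 124.
Next-best assignment: Apex→Route 7, Talus→Route 5, Quanta→Route 3, Kestrel→Route 4, Flint→Route 6 = $543k.
Talus's own top route is Route 5 ($131k), but forcing Talus→Route 5 and reassigning the rest optimally gives only $543k — worse by 6.

Talus receives Route 7.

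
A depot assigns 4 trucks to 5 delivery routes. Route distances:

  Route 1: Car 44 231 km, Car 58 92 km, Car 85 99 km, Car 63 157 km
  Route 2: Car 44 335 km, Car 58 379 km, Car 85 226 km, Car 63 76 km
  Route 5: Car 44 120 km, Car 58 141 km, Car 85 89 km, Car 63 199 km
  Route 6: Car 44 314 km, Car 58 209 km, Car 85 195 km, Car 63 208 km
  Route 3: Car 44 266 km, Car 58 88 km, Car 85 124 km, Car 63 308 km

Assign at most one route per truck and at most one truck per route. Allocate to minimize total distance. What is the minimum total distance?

Optimal: Car 44→Route 5 (120 km), Car 58→Route 3 (88 km), Car 85→Route 1 (99 km), Car 63→Route 2 (76 km) — total 120+88+99+76 = 383 km.
Column-greedy (each route in turn goes to its cheapest remaining truck) gives 571 km, worse by 188.
Swapping Car 58↔Car 44 (Car 58→Route 5 141 km, Car 44→Route 3 266 km) adds 199.

Min total: 383 km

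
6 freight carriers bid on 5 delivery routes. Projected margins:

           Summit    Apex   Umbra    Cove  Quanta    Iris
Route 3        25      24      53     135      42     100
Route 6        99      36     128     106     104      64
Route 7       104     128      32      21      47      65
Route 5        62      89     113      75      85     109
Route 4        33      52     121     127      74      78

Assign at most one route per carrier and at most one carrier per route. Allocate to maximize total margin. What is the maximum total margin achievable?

Max total: $597k

This is a one-to-one assignment (maximum-weight bipartite matching).
Optimal: Cove→Route 3 ($135k), Quanta→Route 6 ($104k), Apex→Route 7 ($128k), Iris→Route 5 ($109k), Umbra→Route 4 ($121k) — total 135+104+128+109+121 = $597k.
Column-greedy (each route in turn goes to its best remaining carrier) gives $574k, worse by 23.
Checked against all permutations: $597k is optimal.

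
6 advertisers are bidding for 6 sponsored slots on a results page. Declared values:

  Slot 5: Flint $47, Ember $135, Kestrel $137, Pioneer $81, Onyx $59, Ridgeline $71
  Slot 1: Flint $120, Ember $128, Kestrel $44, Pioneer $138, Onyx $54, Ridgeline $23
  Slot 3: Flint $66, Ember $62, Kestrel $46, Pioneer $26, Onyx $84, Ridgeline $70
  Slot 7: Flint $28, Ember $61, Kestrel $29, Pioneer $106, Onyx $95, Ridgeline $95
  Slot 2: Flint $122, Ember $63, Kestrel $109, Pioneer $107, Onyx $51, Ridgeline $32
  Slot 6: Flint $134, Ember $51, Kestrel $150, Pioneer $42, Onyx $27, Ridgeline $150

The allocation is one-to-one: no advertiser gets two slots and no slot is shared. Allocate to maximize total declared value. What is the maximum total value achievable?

Optimal: Flint→Slot 2 ($122), Ember→Slot 1 ($128), Kestrel→Slot 5 ($137), Pioneer→Slot 7 ($106), Onyx→Slot 3 ($84), Ridgeline→Slot 6 ($150) — total 122+128+137+106+84+150 = $727.
Column-greedy (each slot in turn goes to its best remaining advertiser) gives $627, worse by 100.
Next-best assignment: Flint→Slot 2, Ember→Slot 5, Kestrel→Slot 6, Pioneer→Slot 1, Onyx→Slot 3, Ridgeline→Slot 7 = $724.
No other one-to-one assignment exceeds $727.

Max total: $727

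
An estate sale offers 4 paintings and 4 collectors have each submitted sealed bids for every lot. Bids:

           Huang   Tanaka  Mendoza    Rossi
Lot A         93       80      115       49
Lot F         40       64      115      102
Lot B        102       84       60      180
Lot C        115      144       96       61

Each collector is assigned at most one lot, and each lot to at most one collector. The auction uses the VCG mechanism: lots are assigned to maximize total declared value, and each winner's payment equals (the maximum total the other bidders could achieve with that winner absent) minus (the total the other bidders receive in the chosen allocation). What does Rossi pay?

Rossi pays $9.

Efficient allocation: Huang→Lot A ($93), Tanaka→Lot C ($144), Mendoza→Lot F ($115), Rossi→Lot B ($180); total welfare W = $532.
Rossi receives Lot B at value $180, so the others get W − 180 = $352.
Without Rossi: best allocation of the remaining 3 bidders over all 4 lots is Huang→Lot B ($102), Tanaka→Lot C ($144), Mendoza→Lot A ($115), total $361.
VCG payment = (others' best without Rossi) − (others' welfare with Rossi) = 361 − 352 = $9.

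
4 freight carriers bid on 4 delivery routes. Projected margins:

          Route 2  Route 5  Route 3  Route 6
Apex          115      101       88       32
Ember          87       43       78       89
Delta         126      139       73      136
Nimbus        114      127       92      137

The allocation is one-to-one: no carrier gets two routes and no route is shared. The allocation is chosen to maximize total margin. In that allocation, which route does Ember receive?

Ember receives Route 3.

Optimal: Apex→Route 2 ($115k), Ember→Route 3 ($78k), Delta→Route 5 ($139k), Nimbus→Route 6 ($137k) — total 115+78+139+137 = $469k.
Row-greedy (each carrier in turn takes its best remaining route) gives $435k, worse by 34.
Next-best assignment: Apex→Route 2, Ember→Route 3, Delta→Route 6, Nimbus→Route 5 = $456k.
Swapping Apex↔Delta (Apex→Route 5 $101k, Delta→Route 2 $126k) loses 27.
Checked against all permutations: $469k is optimal.
Ember's own top route is Route 6 ($89k), but forcing Ember→Route 6 and reassigning the rest optimally gives only $435k — worse by 34.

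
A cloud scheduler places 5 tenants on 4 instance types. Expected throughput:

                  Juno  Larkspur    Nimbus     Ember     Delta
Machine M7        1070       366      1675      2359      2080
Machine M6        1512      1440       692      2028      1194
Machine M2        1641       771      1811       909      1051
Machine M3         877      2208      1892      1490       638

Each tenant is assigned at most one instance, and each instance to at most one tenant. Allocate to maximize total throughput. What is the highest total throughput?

Maximum total: 8127 ops/s

Optimal: Delta→Machine M7 (2080 ops/s), Ember→Machine M6 (2028 ops/s), Nimbus→Machine M2 (1811 ops/s), Larkspur→Machine M3 (2208 ops/s) — total 2080+2028+1811+2208 = 8127 ops/s.
Max-entry greedy (repeatedly take the single best remaining cell) gives 7890 ops/s, worse by 237.
Checked against all permutations: 8127 ops/s is optimal.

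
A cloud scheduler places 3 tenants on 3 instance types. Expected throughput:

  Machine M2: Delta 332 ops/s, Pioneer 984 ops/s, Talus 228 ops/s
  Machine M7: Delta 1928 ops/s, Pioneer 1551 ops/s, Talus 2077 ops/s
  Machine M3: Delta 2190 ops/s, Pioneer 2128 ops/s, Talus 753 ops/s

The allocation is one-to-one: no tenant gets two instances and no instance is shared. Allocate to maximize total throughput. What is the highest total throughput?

Optimal: Delta→Machine M3 (2190 ops/s), Pioneer→Machine M2 (984 ops/s), Talus→Machine M7 (2077 ops/s) — total 2190+984+2077 = 5251 ops/s.
Row-greedy (each tenant in turn takes its best remaining instance) gives 3969 ops/s, worse by 1282.
Swapping Pioneer↔Talus (Pioneer→Machine M7 1551 ops/s, Talus→Machine M2 228 ops/s) loses 1282.

Max total: 5251 ops/s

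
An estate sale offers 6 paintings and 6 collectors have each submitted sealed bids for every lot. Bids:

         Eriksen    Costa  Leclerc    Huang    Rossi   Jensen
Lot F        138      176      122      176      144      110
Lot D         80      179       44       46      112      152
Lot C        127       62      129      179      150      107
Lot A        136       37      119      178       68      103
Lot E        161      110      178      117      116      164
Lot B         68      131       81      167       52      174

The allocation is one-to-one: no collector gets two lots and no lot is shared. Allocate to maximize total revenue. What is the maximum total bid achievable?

Optimal: Eriksen→Lot F ($138), Costa→Lot D ($179), Leclerc→Lot E ($178), Huang→Lot A ($178), Rossi→Lot C ($150), Jensen→Lot B ($174) — total 138+179+178+178+150+174 = $997.
Every other assignment is strictly worse.

Max total: $997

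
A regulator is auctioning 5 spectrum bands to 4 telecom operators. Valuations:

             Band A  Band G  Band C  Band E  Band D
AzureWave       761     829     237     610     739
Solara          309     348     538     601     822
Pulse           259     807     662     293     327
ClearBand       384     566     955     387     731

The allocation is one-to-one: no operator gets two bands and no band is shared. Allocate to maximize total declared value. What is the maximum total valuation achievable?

Optimal: AzureWave→Band A ($761M), Solara→Band D ($822M), Pulse→Band G ($807M), ClearBand→Band C ($955M) — total 761+822+807+955 = $3345M.
Column-greedy (each band in turn goes to its best remaining operator) gives $3124M, worse by 221.
Next-best assignment: AzureWave→Band E, Solara→Band D, Pulse→Band G, ClearBand→Band C = $3194M.
Checked against all permutations: $3345M is optimal.

Maximum total: $3345M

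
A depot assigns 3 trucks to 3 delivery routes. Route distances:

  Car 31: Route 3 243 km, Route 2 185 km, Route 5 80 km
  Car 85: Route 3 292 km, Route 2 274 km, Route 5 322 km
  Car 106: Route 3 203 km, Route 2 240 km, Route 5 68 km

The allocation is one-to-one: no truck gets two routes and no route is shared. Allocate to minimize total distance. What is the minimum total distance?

Minimum total: 545 km

This is a one-to-one assignment (minimum-cost bipartite matching).
Optimal: Car 31→Route 2 (185 km), Car 85→Route 3 (292 km), Car 106→Route 5 (68 km) — total 185+292+68 = 545 km.
Row-greedy (each truck in turn takes its cheapest remaining route) gives 557 km, worse by 12.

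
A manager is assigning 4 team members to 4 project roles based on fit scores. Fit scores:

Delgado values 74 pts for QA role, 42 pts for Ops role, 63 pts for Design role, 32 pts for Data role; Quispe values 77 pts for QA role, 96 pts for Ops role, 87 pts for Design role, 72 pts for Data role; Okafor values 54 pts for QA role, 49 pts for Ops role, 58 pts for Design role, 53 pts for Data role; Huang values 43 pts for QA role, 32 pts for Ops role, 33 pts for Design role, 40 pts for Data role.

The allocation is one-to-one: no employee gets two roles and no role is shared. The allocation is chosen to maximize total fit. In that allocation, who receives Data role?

This is a one-to-one assignment (maximum-weight bipartite matching).
Optimal: Delgado→QA role (74 pts), Quispe→Ops role (96 pts), Okafor→Design role (58 pts), Huang→Data role (40 pts) — total 74+96+58+40 = 268 pts.
Column-greedy (each role in turn goes to its best remaining employee) gives 229 pts, worse by 39.
Next-best assignment: Delgado→QA role, Quispe→Ops role, Okafor→Data role, Huang→Design role = 256 pts.
No other one-to-one assignment exceeds 268 pts.
Huang's own top role is QA role (43 pts), but forcing Huang→QA role and reassigning the rest optimally gives only 255 pts — worse by 13.

Huang receives Data role.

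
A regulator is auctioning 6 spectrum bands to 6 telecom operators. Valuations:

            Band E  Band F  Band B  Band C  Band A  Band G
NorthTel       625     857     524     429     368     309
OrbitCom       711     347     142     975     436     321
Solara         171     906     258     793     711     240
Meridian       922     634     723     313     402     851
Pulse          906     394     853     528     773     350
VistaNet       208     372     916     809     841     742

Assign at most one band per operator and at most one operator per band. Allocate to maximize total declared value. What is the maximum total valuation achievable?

Optimal: NorthTel→Band F ($857M), OrbitCom→Band C ($975M), Solara→Band A ($711M), Meridian→Band G ($851M), Pulse→Band E ($906M), VistaNet→Band B ($916M) — total 857+975+711+851+906+916 = $5216M.
Row-greedy (each operator in turn takes its best remaining band) gives $5060M, worse by 156.

Maximum total: $5216M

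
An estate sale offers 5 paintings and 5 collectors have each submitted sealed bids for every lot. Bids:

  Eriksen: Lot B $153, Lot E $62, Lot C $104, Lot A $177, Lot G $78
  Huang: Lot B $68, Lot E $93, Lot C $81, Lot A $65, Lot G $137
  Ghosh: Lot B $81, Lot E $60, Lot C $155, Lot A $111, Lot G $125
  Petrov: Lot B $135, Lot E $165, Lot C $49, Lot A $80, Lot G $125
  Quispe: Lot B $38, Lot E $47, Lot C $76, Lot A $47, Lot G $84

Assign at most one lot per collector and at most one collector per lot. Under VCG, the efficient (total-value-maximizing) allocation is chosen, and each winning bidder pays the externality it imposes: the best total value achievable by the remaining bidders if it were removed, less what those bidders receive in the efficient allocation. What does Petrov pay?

Efficient allocation: Eriksen→Lot A ($177), Huang→Lot G ($137), Ghosh→Lot C ($155), Petrov→Lot E ($165), Quispe→Lot B ($38); total welfare W = $672.
Petrov receives Lot E at value $165, so the others get W − 165 = $507.
Without Petrov: best allocation of the remaining 4 bidders over all 5 lots is Eriksen→Lot A ($177), Huang→Lot G ($137), Ghosh→Lot C ($155), Quispe→Lot E ($47), total $516.
VCG payment = (others' best without Petrov) − (others' welfare with Petrov) = 516 − 507 = $9.

Petrov pays $9.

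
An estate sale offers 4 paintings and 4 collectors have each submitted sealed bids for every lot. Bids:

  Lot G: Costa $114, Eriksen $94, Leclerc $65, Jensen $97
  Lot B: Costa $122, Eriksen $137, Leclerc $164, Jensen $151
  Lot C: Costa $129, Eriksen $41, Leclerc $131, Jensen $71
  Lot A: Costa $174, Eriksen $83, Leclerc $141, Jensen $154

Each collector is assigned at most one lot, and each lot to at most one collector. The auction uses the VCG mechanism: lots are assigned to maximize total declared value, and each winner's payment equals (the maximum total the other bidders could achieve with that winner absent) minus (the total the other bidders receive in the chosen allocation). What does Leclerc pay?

Leclerc pays $1.

Efficient allocation: Costa→Lot A ($174), Eriksen→Lot G ($94), Leclerc→Lot C ($131), Jensen→Lot B ($151); total welfare W = $550.
Leclerc receives Lot C at value $131, so the others get W − 131 = $419.
Without Leclerc: best allocation of the remaining 3 bidders over all 4 lots is Costa→Lot C ($129), Eriksen→Lot B ($137), Jensen→Lot A ($154), total $420.
VCG payment = (others' best without Leclerc) − (others' welfare with Leclerc) = 420 − 419 = $1.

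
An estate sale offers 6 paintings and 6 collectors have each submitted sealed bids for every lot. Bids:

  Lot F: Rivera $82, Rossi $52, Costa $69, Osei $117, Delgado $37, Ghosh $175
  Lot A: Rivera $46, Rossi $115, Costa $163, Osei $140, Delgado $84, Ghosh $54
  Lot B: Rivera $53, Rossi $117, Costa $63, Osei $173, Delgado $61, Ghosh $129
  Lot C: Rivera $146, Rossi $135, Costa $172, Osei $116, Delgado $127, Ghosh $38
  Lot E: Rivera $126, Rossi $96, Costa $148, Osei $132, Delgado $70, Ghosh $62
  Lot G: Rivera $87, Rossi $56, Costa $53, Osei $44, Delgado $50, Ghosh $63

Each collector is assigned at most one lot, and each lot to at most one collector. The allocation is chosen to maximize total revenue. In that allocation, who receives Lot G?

This is a one-to-one assignment (maximum-weight bipartite matching).
Optimal: Rivera→Lot G ($87), Rossi→Lot A ($115), Costa→Lot E ($148), Osei→Lot B ($173), Delgado→Lot C ($127), Ghosh→Lot F ($175) — total 87+115+148+173+127+175 = $825.
Every other assignment is strictly worse.
Rivera's own top lot is Lot C ($146), but forcing Rivera→Lot C and reassigning the rest optimally gives only $807 — worse by 18.

Rivera receives Lot G.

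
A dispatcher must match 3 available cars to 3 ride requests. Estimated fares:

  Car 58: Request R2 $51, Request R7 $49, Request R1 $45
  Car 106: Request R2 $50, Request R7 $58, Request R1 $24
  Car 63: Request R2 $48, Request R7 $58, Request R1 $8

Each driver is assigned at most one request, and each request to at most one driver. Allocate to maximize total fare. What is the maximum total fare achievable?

Max total: $153

Optimal: Car 58→Request R1 ($45), Car 106→Request R2 ($50), Car 63→Request R7 ($58) — total 45+50+58 = $153.
Column-greedy (each request in turn goes to its best remaining driver) gives $117, worse by 36.
Next-best assignment: Car 58→Request R1, Car 106→Request R7, Car 63→Request R2 = $151.
Checked against all permutations: $153 is optimal.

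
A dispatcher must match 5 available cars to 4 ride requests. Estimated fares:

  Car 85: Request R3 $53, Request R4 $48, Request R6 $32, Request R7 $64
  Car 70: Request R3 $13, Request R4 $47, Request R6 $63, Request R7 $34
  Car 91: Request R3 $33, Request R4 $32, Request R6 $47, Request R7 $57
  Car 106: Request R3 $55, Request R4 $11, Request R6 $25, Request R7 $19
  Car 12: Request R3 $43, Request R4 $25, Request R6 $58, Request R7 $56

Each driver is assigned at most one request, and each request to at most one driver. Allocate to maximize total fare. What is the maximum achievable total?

This is the linear assignment problem.
Optimal: Car 106→Request R3 ($55), Car 70→Request R4 ($47), Car 12→Request R6 ($58), Car 85→Request R7 ($64) — total 55+47+58+64 = $224.
Max-entry greedy (repeatedly take the single best remaining cell) gives $214, worse by 10.

Max total: $224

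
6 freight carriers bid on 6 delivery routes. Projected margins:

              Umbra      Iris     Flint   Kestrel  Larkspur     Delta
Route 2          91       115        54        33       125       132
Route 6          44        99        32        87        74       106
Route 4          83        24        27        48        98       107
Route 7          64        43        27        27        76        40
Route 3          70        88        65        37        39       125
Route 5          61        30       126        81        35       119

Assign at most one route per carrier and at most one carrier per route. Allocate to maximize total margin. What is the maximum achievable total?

This is the linear assignment problem.
Optimal: Umbra→Route 7 ($64k), Iris→Route 2 ($115k), Flint→Route 5 ($126k), Kestrel→Route 6 ($87k), Larkspur→Route 4 ($98k), Delta→Route 3 ($125k) — total 64+115+126+87+98+125 = $615k.
Row-greedy (each carrier in turn takes its best remaining route) gives $565k, worse by 50.
Next-best assignment: Umbra→Route 4, Iris→Route 2, Flint→Route 5, Kestrel→Route 6, Larkspur→Route 7, Delta→Route 3 = $612k.
Swapping Delta↔Flint (Delta→Route 5 $119k, Flint→Route 3 $65k) loses 67.
Every other assignment is strictly worse.

Maximum total: $615k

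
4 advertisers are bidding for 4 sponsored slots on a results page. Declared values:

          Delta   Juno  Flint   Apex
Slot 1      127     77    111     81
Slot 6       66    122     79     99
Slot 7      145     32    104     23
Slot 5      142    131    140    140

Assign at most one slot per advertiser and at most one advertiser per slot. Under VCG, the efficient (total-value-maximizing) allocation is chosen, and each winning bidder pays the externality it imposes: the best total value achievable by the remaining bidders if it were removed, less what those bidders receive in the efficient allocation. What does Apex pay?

Efficient allocation: Delta→Slot 7 ($145), Juno→Slot 6 ($122), Flint→Slot 1 ($111), Apex→Slot 5 ($140); total welfare W = $518.
Apex receives Slot 5 at value $140, so the others get W − 140 = $378.
Without Apex: best allocation of the remaining 3 bidders over all 4 slots is Delta→Slot 7 ($145), Juno→Slot 6 ($122), Flint→Slot 5 ($140), total $407.
VCG payment = (others' best without Apex) − (others' welfare with Apex) = 407 − 378 = $29.

Apex pays $29.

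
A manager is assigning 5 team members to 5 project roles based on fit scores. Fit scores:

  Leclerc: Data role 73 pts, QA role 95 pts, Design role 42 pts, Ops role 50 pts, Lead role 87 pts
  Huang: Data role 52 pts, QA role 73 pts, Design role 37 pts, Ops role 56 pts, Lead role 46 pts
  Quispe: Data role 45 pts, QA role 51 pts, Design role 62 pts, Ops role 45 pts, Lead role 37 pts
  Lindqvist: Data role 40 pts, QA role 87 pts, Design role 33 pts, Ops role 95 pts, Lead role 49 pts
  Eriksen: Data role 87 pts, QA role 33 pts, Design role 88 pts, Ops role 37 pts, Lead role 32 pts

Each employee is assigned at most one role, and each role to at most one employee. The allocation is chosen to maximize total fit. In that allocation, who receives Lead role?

Leclerc receives Lead role.

Optimal: Leclerc→Lead role (87 pts), Huang→QA role (73 pts), Quispe→Design role (62 pts), Lindqvist→Ops role (95 pts), Eriksen→Data role (87 pts) — total 87+73+62+95+87 = 404 pts.
Row-greedy (each employee in turn takes its best remaining role) gives 349 pts, worse by 55.
Next-best assignment: Leclerc→Lead role, Huang→QA role, Quispe→Data role, Lindqvist→Ops role, Eriksen→Design role = 388 pts.
Leclerc's own top role is QA role (95 pts), but forcing Leclerc→QA role and reassigning the rest optimally gives only 385 pts — worse by 19.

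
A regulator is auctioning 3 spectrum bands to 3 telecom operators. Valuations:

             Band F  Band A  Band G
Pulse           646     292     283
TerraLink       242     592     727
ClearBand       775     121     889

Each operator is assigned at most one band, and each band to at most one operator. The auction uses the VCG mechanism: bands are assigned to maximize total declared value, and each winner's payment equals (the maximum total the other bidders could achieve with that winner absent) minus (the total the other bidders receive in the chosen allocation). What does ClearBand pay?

Efficient allocation: Pulse→Band F ($646M), TerraLink→Band A ($592M), ClearBand→Band G ($889M); total welfare W = $2127M.
ClearBand receives Band G at value $889M, so the others get W − 889 = $1238M.
Without ClearBand: best allocation of the remaining 2 bidders over all 3 bands is Pulse→Band F ($646M), TerraLink→Band G ($727M), total $1373M.
VCG payment = (others' best without ClearBand) − (others' welfare with ClearBand) = 1373 − 1238 = $135M.

ClearBand pays $135M.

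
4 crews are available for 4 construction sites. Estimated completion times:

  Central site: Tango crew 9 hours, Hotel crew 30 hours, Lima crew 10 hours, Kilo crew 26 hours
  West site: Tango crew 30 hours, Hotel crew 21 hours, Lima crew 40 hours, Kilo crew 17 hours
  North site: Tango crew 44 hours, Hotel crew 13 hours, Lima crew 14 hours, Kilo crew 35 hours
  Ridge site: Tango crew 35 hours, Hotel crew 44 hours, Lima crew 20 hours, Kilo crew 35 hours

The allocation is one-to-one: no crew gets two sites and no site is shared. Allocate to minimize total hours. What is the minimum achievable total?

Minimum total: 59 hours

Optimal: Tango crew→Central site (9 hours), Hotel crew→North site (13 hours), Lima crew→Ridge site (20 hours), Kilo crew→West site (17 hours) — total 9+13+20+17 = 59 hours.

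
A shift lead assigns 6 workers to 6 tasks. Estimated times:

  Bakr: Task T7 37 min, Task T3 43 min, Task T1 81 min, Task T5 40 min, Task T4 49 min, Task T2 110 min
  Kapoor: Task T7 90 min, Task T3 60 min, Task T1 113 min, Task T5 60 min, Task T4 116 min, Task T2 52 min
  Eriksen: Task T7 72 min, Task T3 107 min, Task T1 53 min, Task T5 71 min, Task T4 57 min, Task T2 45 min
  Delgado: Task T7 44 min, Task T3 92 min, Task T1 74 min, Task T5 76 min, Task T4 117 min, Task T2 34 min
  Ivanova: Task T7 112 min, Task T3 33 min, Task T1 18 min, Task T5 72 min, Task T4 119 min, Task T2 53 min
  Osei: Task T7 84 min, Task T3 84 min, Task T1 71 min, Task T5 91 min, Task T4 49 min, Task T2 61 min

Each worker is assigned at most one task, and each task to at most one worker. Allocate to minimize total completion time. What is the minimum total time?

Optimal: Bakr→Task T5 (40 min), Kapoor→Task T3 (60 min), Eriksen→Task T2 (45 min), Delgado→Task T7 (44 min), Ivanova→Task T1 (18 min), Osei→Task T4 (49 min) — total 40+60+45+44+18+49 = 256 min.
Min-entry greedy (repeatedly take the single cheapest remaining cell) gives 269 min, worse by 13.
Next-best assignment: Bakr→Task T3, Kapoor→Task T5, Eriksen→Task T2, Delgado→Task T7, Ivanova→Task T1, Osei→Task T4 = 259 min.
Swapping Kapoor↔Eriksen (Kapoor→Task T2 52 min, Eriksen→Task T3 107 min) adds 54.

Minimum total: 256 min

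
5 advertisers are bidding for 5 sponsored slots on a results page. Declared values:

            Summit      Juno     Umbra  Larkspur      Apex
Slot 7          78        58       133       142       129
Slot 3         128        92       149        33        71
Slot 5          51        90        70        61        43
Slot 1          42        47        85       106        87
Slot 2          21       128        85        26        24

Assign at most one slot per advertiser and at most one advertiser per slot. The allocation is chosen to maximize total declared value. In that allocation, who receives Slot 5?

Summit receives Slot 5.

This is the linear assignment problem.
Optimal: Summit→Slot 5 ($51), Juno→Slot 2 ($128), Umbra→Slot 3 ($149), Larkspur→Slot 1 ($106), Apex→Slot 7 ($129) — total 51+128+149+106+129 = $563.
Max-entry greedy (repeatedly take the single best remaining cell) gives $557, worse by 6.
Checked against all permutations: $563 is optimal.
Summit's own top slot is Slot 3 ($128), but forcing Summit→Slot 3 and reassigning the rest optimally gives only $561 — worse by 2.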